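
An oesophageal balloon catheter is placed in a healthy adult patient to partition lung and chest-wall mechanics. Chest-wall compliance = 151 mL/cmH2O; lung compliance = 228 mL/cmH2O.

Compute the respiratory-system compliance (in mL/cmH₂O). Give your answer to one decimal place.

Lung and chest wall are elastances in series: 1/Crs = 1/CL + 1/Ccw.
1/Crs = 1/228 + 1/151 = 0.01101.
Crs = 90.827 mL/cmH2O.

90.8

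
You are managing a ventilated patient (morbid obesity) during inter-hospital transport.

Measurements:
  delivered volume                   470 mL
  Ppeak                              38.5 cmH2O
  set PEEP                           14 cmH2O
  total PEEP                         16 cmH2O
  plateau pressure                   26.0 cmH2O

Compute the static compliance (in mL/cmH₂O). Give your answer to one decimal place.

47.0

End-expiratory occlusion gives total PEEP = 16 cmH2O (intrinsic PEEP = 16 − 14 = 2). Use total PEEP for the elastic gradient.
Cstat = Vt / (Pplat − PEEPtotal) = 470 / (26.0 − 16) = 470 / 10.0 = 47.0 mL/cmH2O.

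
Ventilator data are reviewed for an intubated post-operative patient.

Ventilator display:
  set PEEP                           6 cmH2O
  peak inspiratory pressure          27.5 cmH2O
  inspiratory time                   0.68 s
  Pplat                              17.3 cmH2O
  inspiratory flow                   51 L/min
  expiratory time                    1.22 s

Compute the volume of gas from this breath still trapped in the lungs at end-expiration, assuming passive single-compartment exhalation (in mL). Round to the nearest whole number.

79

Flow: 51 L/min ÷ 60 = 0.85 L/s.
Vt = flow × Ti = 0.85 L/s × 0.68 s × 1000 mL/L = 578.0 mL.
R = (PIP − Pplat)/V̇ = (27.5 − 17.3) / 0.85 = 10.2/0.85 = 12.0 cmH2O·s/L.
C = Vt/(Pplat − PEEP) = 578.0 / (17.3 − 6) = 578.0/11.3 = 51.15 mL/cmH2O.
τ = R × C = 12.0 × 0.05115 L/cmH2O = 0.6138 s.
Fraction remaining = e^(−Te/τ) = e^(−1.22/0.6138) = 0.137.
Trapped volume = 578.0 × 0.137 = 79.186 mL.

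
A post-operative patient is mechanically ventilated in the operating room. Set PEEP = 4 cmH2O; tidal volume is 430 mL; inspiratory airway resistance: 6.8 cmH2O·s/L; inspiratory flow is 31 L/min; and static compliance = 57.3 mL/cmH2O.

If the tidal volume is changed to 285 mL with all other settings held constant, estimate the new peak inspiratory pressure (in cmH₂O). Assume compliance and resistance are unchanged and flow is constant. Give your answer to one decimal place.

12.5

Flow: 31 L/min ÷ 60 = 0.5167 L/s.
PIP = Vt/C + R·V̇ + PEEP (constant-flow equation of motion).
Only the elastic term changes: ΔPIP = ΔVt / C = (285 − 430) / 57.3 = -2.531 cmH2O.
Original PIP = 430/57.3 + 6.8×0.5167 + 4 = 15.018 cmH2O; new PIP = 15.018 + (-2.531) = 12.487 cmH2O.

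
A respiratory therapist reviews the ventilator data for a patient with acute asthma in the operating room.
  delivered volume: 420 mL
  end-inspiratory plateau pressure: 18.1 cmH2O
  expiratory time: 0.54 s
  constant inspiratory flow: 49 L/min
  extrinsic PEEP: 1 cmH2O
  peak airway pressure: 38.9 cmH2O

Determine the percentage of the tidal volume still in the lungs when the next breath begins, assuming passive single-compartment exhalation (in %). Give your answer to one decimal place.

Flow: 49 L/min ÷ 60 = 0.8167 L/s.
R = (PIP − Pplat)/V̇ = (38.9 − 18.1) / 0.8167 = 20.8/0.8167 = 25.468 cmH2O·s/L.
C = Vt/(Pplat − PEEP) = 420.0 / (18.1 − 1) = 420.0/17.1 = 24.561 mL/cmH2O.
τ = R × C = 25.468 × 0.02456 L/cmH2O = 0.6255 s.
Fraction remaining at end-expiration = e^(−Te/τ) = e^(−0.54/0.6255) = 0.4218 → 42.18%.

42.2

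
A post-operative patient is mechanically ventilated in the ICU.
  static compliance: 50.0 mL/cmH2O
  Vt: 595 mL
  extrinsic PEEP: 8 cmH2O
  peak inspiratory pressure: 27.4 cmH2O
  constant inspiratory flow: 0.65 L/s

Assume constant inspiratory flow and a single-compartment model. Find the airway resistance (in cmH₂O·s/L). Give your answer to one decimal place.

11.5

Equation of motion (constant flow): PIP = Vt/C + R·V̇ + PEEP.
R·V̇ = PIP − Vt/C − PEEP = 27.4 − 595/50.0 − 8 = 27.4 − 11.9 − 8 = 7.5 cmH2O.
R = 7.5 / 0.65 = 11.538 cmH2O·s/L.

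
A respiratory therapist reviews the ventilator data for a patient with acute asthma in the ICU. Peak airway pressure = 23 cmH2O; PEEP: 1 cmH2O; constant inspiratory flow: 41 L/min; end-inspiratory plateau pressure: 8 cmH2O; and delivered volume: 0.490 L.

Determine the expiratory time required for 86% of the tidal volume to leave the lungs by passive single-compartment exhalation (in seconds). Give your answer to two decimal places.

Flow: 41 L/min ÷ 60 = 0.6833 L/s.
R = (PIP − Pplat)/V̇ = (23 − 8) / 0.6833 = 15.0/0.6833 = 21.952 cmH2O·s/L.
C = Vt/(Pplat − PEEP) = 490.0 / (8 − 1) = 490.0/7.0 = 70.0 mL/cmH2O.
τ = R × C = 21.952 × 0.07 L/cmH2O = 1.537 s.
t = −τ·ln(1 − 0.86) = −1.537·ln(0.14) = 3.022 s.

3.02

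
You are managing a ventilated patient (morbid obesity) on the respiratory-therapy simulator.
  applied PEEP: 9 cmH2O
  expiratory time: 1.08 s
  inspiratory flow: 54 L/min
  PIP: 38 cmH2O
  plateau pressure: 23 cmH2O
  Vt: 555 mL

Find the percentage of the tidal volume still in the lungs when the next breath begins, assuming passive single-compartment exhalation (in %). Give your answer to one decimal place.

19.5

Flow: 54 L/min ÷ 60 = 0.9 L/s.
R = (PIP − Pplat)/V̇ = (38 − 23) / 0.9 = 15.0/0.9 = 16.667 cmH2O·s/L.
C = Vt/(Pplat − PEEP) = 555.0 / (23 − 9) = 555.0/14.0 = 39.643 mL/cmH2O.
τ = R × C = 16.667 × 0.03964 L/cmH2O = 0.6607 s.
Fraction remaining at end-expiration = e^(−Te/τ) = e^(−1.08/0.6607) = 0.195 → 19.5%.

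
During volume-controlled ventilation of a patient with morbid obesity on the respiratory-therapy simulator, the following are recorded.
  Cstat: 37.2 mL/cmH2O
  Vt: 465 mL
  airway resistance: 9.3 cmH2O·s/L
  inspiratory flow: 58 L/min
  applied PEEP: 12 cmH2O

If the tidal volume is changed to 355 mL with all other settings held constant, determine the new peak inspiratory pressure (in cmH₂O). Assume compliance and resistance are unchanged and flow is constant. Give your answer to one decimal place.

30.5

Flow: 58 L/min ÷ 60 = 0.9667 L/s.
PIP = Vt/C + R·V̇ + PEEP (constant-flow equation of motion).
Only the elastic term changes: ΔPIP = ΔVt / C = (355 − 465) / 37.2 = -2.957 cmH2O.
Original PIP = 465/37.2 + 9.3×0.9667 + 12 = 33.49 cmH2O; new PIP = 33.49 + (-2.957) = 30.533 cmH2O.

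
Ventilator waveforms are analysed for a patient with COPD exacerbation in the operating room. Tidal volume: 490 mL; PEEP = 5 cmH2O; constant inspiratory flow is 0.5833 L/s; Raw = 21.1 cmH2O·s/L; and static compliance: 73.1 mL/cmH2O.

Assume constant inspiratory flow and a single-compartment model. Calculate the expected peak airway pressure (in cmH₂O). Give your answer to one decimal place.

24.0

Equation of motion (constant flow): PIP = Vt/C + R·V̇ + PEEP.
PIP = 490/73.1 + 21.1×0.5833 + 5 = 6.703 + 12.308 + 5 = 24.011 cmH2O.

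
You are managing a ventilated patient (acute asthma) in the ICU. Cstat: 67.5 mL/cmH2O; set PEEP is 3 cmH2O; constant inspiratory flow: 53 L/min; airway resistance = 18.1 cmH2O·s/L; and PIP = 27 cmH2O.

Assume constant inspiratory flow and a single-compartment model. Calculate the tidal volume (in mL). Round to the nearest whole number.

Flow: 53 L/min ÷ 60 = 0.8833 L/s.
Equation of motion (constant flow): PIP = Vt/C + R·V̇ + PEEP.
Vt/C = PIP − R·V̇ − PEEP = 27 − 15.988 − 3 = 8.012 cmH2O.
Vt = C × 8.012 = 67.5 × 8.012 = 540.81 mL.

541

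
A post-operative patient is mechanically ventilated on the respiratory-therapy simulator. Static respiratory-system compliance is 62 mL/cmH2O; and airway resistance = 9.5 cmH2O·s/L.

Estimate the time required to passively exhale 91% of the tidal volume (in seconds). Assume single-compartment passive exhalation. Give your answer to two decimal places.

1.42

τ = R × C = 9.5 × 62 mL/cmH2O = 9.5 × 0.062 L/cmH2O = 0.589 s.
Exhaled fraction f = 1 − e^(−t/τ) → t = −τ·ln(1 − f) = −0.589·ln(0.09) = 1.418 s.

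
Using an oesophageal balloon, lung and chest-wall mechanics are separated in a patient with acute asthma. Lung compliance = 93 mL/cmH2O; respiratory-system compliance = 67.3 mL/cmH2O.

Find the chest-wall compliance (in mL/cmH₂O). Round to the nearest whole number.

244

1/Ccw = 1/Crs − 1/CL.
1/Ccw = 1/67.3 − 1/93 = 0.004106.
Ccw = 243.55 mL/cmH2O.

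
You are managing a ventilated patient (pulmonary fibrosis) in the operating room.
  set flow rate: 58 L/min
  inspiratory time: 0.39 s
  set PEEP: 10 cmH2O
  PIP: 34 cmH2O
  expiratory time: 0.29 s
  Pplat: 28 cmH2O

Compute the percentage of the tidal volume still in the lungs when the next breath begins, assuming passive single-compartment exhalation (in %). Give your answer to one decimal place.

Flow: 58 L/min ÷ 60 = 0.9667 L/s.
Vt = flow × Ti = 0.9667 L/s × 0.39 s × 1000 mL/L = 377.01 mL.
R = (PIP − Pplat)/V̇ = (34 − 28) / 0.9667 = 6.0/0.9667 = 6.207 cmH2O·s/L.
C = Vt/(Pplat − PEEP) = 377.01 / (28 − 10) = 377.01/18.0 = 20.945 mL/cmH2O.
τ = R × C = 6.207 × 0.02095 L/cmH2O = 0.13 s.
Fraction remaining at end-expiration = e^(−Te/τ) = e^(−0.29/0.13) = 0.1074 → 10.74%.

10.7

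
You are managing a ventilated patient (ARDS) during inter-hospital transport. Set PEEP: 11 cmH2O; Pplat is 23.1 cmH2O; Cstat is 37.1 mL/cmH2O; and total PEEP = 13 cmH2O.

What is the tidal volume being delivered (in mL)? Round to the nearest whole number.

End-expiratory occlusion gives total PEEP = 13 cmH2O (intrinsic PEEP = 13 − 11 = 2). Use total PEEP for the elastic gradient.
Vt = Cstat × (Pplat − PEEPtotal) = 37.1 × (23.1 − 13) = 37.1 × 10.1 = 374.71 mL.

375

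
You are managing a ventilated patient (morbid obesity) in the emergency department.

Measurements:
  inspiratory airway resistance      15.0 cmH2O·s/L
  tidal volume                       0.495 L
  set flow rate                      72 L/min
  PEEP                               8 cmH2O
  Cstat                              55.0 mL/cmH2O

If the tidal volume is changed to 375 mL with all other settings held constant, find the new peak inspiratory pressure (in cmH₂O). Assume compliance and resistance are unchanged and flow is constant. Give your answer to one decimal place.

Flow: 72 L/min ÷ 60 = 1.2 L/s.
PIP = Vt/C + R·V̇ + PEEP (constant-flow equation of motion).
Only the elastic term changes: ΔPIP = ΔVt / C = (375 − 495) / 55.0 = -2.182 cmH2O.
Original PIP = 495/55.0 + 15.0×1.2 + 8 = 35.0 cmH2O; new PIP = 35.0 + (-2.182) = 32.818 cmH2O.

32.8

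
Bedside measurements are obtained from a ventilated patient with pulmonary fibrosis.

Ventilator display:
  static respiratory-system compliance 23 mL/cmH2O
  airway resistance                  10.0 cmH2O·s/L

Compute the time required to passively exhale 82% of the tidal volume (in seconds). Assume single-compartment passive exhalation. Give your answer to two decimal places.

0.39

τ = R × C = 10.0 × 23 mL/cmH2O = 10.0 × 0.023 L/cmH2O = 0.23 s.
Exhaled fraction f = 1 − e^(−t/τ) → t = −τ·ln(1 − f) = −0.23·ln(0.18) = 0.3944 s.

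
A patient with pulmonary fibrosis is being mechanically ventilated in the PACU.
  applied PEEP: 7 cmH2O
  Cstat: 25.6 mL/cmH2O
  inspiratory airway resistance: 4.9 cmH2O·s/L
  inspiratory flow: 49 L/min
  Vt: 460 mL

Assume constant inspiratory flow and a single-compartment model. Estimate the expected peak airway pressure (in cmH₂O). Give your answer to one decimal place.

Flow: 49 L/min ÷ 60 = 0.8167 L/s.
Equation of motion (constant flow): PIP = Vt/C + R·V̇ + PEEP.
PIP = 460/25.6 + 4.9×0.8167 + 7 = 17.969 + 4.002 + 7 = 28.971 cmH2O.

29.0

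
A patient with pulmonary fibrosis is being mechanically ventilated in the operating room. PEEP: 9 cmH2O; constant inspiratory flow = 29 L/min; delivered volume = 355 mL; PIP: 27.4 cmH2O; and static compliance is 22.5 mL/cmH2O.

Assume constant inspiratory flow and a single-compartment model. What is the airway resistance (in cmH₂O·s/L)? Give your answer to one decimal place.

Flow: 29 L/min ÷ 60 = 0.4833 L/s.
Equation of motion (constant flow): PIP = Vt/C + R·V̇ + PEEP.
R·V̇ = PIP − Vt/C − PEEP = 27.4 − 355/22.5 − 9 = 27.4 − 15.778 − 9 = 2.622 cmH2O.
R = 2.622 / 0.4833 = 5.425 cmH2O·s/L.

5.4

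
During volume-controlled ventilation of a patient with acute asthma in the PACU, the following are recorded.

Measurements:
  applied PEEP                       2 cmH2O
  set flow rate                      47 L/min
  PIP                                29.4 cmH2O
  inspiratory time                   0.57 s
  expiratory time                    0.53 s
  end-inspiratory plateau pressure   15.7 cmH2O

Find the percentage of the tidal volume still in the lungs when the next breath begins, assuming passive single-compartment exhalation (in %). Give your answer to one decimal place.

Flow: 47 L/min ÷ 60 = 0.7833 L/s.
Vt = flow × Ti = 0.7833 L/s × 0.57 s × 1000 mL/L = 446.48 mL.
R = (PIP − Pplat)/V̇ = (29.4 − 15.7) / 0.7833 = 13.7/0.7833 = 17.49 cmH2O·s/L.
C = Vt/(Pplat − PEEP) = 446.48 / (15.7 − 2) = 446.48/13.7 = 32.59 mL/cmH2O.
τ = R × C = 17.49 × 0.03259 L/cmH2O = 0.57 s.
Fraction remaining at end-expiration = e^(−Te/τ) = e^(−0.53/0.57) = 0.3946 → 39.46%.

39.5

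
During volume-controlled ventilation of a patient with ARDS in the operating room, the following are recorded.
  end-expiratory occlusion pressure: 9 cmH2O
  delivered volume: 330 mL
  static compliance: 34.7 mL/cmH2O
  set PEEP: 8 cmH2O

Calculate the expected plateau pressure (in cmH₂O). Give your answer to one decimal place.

End-expiratory occlusion gives total PEEP = 9 cmH2O (intrinsic PEEP = 9 − 8 = 1). Use total PEEP for the elastic gradient.
Pplat = PEEPtotal + Vt / Cstat = 9 + 330 / 34.7 = 9 + 9.51 = 18.51 cmH2O.

18.5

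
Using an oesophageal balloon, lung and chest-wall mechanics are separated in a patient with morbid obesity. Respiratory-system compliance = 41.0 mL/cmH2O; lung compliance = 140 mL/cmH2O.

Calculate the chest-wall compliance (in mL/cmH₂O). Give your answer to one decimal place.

58.0

1/Ccw = 1/Crs − 1/CL.
1/Ccw = 1/41.0 − 1/140 = 0.01725.
Ccw = 57.971 mL/cmH2O.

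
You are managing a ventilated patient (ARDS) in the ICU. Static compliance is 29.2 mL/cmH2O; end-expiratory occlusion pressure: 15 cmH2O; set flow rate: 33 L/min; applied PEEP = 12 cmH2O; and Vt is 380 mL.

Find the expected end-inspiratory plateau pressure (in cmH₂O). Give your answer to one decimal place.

End-expiratory occlusion gives total PEEP = 15 cmH2O (intrinsic PEEP = 15 − 12 = 3). Use total PEEP for the elastic gradient.
Pplat = PEEPtotal + Vt / Cstat = 15 + 380 / 29.2 = 15 + 13.014 = 28.014 cmH2O.

28.0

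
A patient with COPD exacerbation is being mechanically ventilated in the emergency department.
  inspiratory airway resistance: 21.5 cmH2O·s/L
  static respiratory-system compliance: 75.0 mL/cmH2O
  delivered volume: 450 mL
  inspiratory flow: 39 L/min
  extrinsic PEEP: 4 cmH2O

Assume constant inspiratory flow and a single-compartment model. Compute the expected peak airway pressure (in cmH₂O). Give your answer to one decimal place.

Flow: 39 L/min ÷ 60 = 0.65 L/s.
Equation of motion (constant flow): PIP = Vt/C + R·V̇ + PEEP.
PIP = 450/75.0 + 21.5×0.65 + 4 = 6.0 + 13.975 + 4 = 23.975 cmH2O.

24.0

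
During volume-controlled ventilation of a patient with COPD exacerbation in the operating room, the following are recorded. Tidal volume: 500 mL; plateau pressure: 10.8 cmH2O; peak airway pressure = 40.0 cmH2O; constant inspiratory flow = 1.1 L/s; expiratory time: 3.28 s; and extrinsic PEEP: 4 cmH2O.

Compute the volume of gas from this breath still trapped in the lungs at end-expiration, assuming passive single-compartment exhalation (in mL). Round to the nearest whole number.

R = (PIP − Pplat)/V̇ = (40.0 − 10.8) / 1.1 = 29.2/1.1 = 26.545 cmH2O·s/L.
C = Vt/(Pplat − PEEP) = 500.0 / (10.8 − 4) = 500.0/6.8 = 73.529 mL/cmH2O.
τ = R × C = 26.545 × 0.07353 L/cmH2O = 1.952 s.
Fraction remaining = e^(−Te/τ) = e^(−3.28/1.952) = 0.1863.
Trapped volume = 500.0 × 0.1863 = 93.15 mL.

93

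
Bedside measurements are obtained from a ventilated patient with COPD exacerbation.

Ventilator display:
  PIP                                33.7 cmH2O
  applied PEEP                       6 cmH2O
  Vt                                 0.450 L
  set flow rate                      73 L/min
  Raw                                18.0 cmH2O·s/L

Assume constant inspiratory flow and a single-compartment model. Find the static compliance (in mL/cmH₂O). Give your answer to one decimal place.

Flow: 73 L/min ÷ 60 = 1.2167 L/s.
Equation of motion (constant flow): PIP = Vt/C + R·V̇ + PEEP.
Vt/C = PIP − R·V̇ − PEEP = 33.7 − 18.0×1.2167 − 6 = 33.7 − 21.901 − 6 = 5.799 cmH2O.
C = Vt / 5.799 = 450 / 5.799 = 77.6 mL/cmH2O.

77.6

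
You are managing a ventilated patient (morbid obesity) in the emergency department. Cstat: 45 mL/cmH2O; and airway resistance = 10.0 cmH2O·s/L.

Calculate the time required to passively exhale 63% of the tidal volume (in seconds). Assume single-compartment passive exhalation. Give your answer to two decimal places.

τ = R × C = 10.0 × 45 mL/cmH2O = 10.0 × 0.045 L/cmH2O = 0.45 s.
Exhaled fraction f = 1 − e^(−t/τ) → t = −τ·ln(1 − f) = −0.45·ln(0.37) = 0.4474 s.

0.45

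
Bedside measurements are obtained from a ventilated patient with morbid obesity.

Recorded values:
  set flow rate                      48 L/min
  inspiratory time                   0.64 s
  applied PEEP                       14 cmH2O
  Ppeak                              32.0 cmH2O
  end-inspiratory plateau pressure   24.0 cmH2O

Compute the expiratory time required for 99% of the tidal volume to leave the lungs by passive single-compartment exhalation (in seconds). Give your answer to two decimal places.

Flow: 48 L/min ÷ 60 = 0.8 L/s.
Vt = flow × Ti = 0.8 L/s × 0.64 s × 1000 mL/L = 512.0 mL.
R = (PIP − Pplat)/V̇ = (32.0 − 24.0) / 0.8 = 8.0/0.8 = 10.0 cmH2O·s/L.
C = Vt/(Pplat − PEEP) = 512.0 / (24.0 − 14) = 512.0/10.0 = 51.2 mL/cmH2O.
τ = R × C = 10.0 × 0.0512 L/cmH2O = 0.512 s.
t = −τ·ln(1 − 0.99) = −0.512·ln(0.01) = 2.358 s.

2.36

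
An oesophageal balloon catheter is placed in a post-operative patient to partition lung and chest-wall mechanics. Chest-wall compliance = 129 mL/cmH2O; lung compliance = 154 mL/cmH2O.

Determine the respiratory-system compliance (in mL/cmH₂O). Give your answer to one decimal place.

Lung and chest wall are elastances in series: 1/Crs = 1/CL + 1/Ccw.
1/Crs = 1/154 + 1/129 = 0.01425.
Crs = 70.175 mL/cmH2O.

70.2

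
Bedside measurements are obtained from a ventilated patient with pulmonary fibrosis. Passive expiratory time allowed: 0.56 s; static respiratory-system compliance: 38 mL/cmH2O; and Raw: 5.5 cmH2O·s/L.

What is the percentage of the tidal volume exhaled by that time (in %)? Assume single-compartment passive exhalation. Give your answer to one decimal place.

τ = R × C = 5.5 × 38 mL/cmH2O = 5.5 × 0.038 L/cmH2O = 0.209 s.
Passive exhalation: V(t)/V₀ = e^(−t/τ) = e^(−0.56/0.209) = 0.0686.
Fraction exhaled = 1 − 0.0686 = 0.9314 → 93.14%.

93.1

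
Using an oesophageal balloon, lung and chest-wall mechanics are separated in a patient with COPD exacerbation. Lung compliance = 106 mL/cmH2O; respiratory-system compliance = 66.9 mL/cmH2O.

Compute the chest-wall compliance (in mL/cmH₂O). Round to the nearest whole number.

1/Ccw = 1/Crs − 1/CL.
1/Ccw = 1/66.9 − 1/106 = 0.005514.
Ccw = 181.36 mL/cmH2O.

181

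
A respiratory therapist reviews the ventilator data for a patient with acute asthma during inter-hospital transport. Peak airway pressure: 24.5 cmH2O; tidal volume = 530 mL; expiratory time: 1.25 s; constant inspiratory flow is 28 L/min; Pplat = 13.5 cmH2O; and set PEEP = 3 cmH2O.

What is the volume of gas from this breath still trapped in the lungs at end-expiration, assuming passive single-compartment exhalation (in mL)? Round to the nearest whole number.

Flow: 28 L/min ÷ 60 = 0.4667 L/s.
R = (PIP − Pplat)/V̇ = (24.5 − 13.5) / 0.4667 = 11.0/0.4667 = 23.57 cmH2O·s/L.
C = Vt/(Pplat − PEEP) = 530.0 / (13.5 − 3) = 530.0/10.5 = 50.476 mL/cmH2O.
τ = R × C = 23.57 × 0.05048 L/cmH2O = 1.19 s.
Fraction remaining = e^(−Te/τ) = e^(−1.25/1.19) = 0.3498.
Trapped volume = 530.0 × 0.3498 = 185.39 mL.

185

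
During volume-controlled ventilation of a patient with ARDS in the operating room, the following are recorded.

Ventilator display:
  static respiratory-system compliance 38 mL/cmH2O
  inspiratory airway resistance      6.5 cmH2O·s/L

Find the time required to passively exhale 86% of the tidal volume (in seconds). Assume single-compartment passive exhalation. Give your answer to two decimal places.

τ = R × C = 6.5 × 38 mL/cmH2O = 6.5 × 0.038 L/cmH2O = 0.247 s.
Exhaled fraction f = 1 − e^(−t/τ) → t = −τ·ln(1 − f) = −0.247·ln(0.14) = 0.4856 s.

0.49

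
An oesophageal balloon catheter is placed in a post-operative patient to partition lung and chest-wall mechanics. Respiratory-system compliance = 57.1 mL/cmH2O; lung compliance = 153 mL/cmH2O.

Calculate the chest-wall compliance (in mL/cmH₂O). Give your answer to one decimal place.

91.1

1/Ccw = 1/Crs − 1/CL.
1/Ccw = 1/57.1 − 1/153 = 0.01098.
Ccw = 91.075 mL/cmH2O.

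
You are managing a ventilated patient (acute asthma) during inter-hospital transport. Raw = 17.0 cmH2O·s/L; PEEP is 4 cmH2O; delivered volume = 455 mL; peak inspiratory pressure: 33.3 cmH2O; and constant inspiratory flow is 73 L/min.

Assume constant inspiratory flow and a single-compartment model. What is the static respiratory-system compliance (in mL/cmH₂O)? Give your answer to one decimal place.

Flow: 73 L/min ÷ 60 = 1.2167 L/s.
Equation of motion (constant flow): PIP = Vt/C + R·V̇ + PEEP.
Vt/C = PIP − R·V̇ − PEEP = 33.3 − 17.0×1.2167 − 4 = 33.3 − 20.684 − 4 = 8.616 cmH2O.
C = Vt / 8.616 = 455 / 8.616 = 52.809 mL/cmH2O.

52.8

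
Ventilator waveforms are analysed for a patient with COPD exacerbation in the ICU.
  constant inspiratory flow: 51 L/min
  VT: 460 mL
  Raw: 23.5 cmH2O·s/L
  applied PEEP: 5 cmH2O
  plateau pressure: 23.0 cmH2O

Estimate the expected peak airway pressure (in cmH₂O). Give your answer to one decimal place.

Flow: 51 L/min ÷ 60 = 0.85 L/s.
PIP = Pplat + Raw × flow = 23.0 + 23.5 × 0.85 = 23.0 + 19.975 = 42.975 cmH2O.

43.0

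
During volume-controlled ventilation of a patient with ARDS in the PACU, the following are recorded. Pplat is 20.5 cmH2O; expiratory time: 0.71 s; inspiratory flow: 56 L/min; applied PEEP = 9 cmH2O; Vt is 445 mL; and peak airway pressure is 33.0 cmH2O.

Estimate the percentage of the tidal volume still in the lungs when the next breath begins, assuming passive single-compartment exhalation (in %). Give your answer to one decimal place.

Flow: 56 L/min ÷ 60 = 0.9333 L/s.
R = (PIP − Pplat)/V̇ = (33.0 − 20.5) / 0.9333 = 12.5/0.9333 = 13.393 cmH2O·s/L.
C = Vt/(Pplat − PEEP) = 445.0 / (20.5 − 9) = 445.0/11.5 = 38.696 mL/cmH2O.
τ = R × C = 13.393 × 0.0387 L/cmH2O = 0.5183 s.
Fraction remaining at end-expiration = e^(−Te/τ) = e^(−0.71/0.5183) = 0.2541 → 25.41%.

25.4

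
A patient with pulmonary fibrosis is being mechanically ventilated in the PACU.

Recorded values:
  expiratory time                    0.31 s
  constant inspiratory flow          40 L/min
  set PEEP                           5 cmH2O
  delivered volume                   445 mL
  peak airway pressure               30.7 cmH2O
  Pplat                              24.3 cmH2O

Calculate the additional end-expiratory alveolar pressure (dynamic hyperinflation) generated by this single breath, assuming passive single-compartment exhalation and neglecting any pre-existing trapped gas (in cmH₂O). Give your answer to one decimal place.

4.8

Flow: 40 L/min ÷ 60 = 0.6667 L/s.
R = (PIP − Pplat)/V̇ = (30.7 − 24.3) / 0.6667 = 6.4/0.6667 = 9.6 cmH2O·s/L.
C = Vt/(Pplat − PEEP) = 445.0 / (24.3 − 5) = 445.0/19.3 = 23.057 mL/cmH2O.
τ = R × C = 9.6 × 0.02306 L/cmH2O = 0.2214 s.
Fraction remaining = e^(−Te/τ) = e^(−0.31/0.2214) = 0.2466; trapped volume = 445.0 × 0.2466 = 109.74 mL.
Additional alveolar pressure from trapping ≈ V_trapped / C = 109.74 / 23.057 = 4.76 cmH2O.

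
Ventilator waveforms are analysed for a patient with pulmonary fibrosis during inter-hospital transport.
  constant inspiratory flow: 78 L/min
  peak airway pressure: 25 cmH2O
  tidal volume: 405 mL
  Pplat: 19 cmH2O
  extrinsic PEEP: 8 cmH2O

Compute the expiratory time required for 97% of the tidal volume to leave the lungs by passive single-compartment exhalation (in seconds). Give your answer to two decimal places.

0.60

Flow: 78 L/min ÷ 60 = 1.3 L/s.
R = (PIP − Pplat)/V̇ = (25 − 19) / 1.3 = 6.0/1.3 = 4.615 cmH2O·s/L.
C = Vt/(Pplat − PEEP) = 405.0 / (19 − 8) = 405.0/11.0 = 36.818 mL/cmH2O.
τ = R × C = 4.615 × 0.03682 L/cmH2O = 0.1699 s.
t = −τ·ln(1 − 0.97) = −0.1699·ln(0.03) = 0.5958 s.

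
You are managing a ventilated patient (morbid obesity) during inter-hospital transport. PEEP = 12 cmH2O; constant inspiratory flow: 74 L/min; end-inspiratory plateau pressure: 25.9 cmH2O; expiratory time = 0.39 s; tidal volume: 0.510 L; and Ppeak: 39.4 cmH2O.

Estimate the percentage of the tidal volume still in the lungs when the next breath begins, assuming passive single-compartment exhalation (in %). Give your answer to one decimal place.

Flow: 74 L/min ÷ 60 = 1.2333 L/s.
R = (PIP − Pplat)/V̇ = (39.4 − 25.9) / 1.2333 = 13.5/1.2333 = 10.946 cmH2O·s/L.
C = Vt/(Pplat − PEEP) = 510.0 / (25.9 − 12) = 510.0/13.9 = 36.691 mL/cmH2O.
τ = R × C = 10.946 × 0.03669 L/cmH2O = 0.4016 s.
Fraction remaining at end-expiration = e^(−Te/τ) = e^(−0.39/0.4016) = 0.3787 → 37.87%.

37.9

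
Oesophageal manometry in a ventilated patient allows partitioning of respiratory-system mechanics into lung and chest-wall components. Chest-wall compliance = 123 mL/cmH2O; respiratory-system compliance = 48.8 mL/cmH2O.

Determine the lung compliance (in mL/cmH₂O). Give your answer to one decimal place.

80.9

1/CL = 1/Crs − 1/Ccw.
1/CL = 1/48.8 − 1/123 = 0.01236.
CL = 80.906 mL/cmH2O.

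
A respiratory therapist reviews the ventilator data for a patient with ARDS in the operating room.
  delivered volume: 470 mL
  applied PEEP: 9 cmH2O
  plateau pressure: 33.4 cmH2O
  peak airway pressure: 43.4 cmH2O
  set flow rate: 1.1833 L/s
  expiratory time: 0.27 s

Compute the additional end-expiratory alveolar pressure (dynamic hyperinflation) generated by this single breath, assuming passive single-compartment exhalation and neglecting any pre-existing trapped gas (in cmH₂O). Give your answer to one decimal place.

R = (PIP − Pplat)/V̇ = (43.4 − 33.4) / 1.1833 = 10.0/1.1833 = 8.451 cmH2O·s/L.
C = Vt/(Pplat − PEEP) = 470.0 / (33.4 − 9) = 470.0/24.4 = 19.262 mL/cmH2O.
τ = R × C = 8.451 × 0.01926 L/cmH2O = 0.1628 s.
Fraction remaining = e^(−Te/τ) = e^(−0.27/0.1628) = 0.1904; trapped volume = 470.0 × 0.1904 = 89.488 mL.
Additional alveolar pressure from trapping ≈ V_trapped / C = 89.488 / 19.262 = 4.646 cmH2O.

4.6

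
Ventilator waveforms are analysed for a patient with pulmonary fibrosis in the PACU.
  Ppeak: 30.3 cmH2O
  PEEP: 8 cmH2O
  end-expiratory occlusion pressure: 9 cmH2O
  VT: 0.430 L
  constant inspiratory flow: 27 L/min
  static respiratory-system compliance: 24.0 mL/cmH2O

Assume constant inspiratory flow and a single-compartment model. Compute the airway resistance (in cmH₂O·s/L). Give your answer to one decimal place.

7.5

Flow: 27 L/min ÷ 60 = 0.45 L/s.
Total PEEP = 9 cmH2O (set 8 + intrinsic 1); this is the baseline alveolar pressure.
Equation of motion (constant flow): PIP = Vt/C + R·V̇ + PEEP.
R·V̇ = PIP − Vt/C − PEEP = 30.3 − 430/24.0 − 9 = 30.3 − 17.917 − 9 = 3.383 cmH2O.
R = 3.383 / 0.45 = 7.518 cmH2O·s/L.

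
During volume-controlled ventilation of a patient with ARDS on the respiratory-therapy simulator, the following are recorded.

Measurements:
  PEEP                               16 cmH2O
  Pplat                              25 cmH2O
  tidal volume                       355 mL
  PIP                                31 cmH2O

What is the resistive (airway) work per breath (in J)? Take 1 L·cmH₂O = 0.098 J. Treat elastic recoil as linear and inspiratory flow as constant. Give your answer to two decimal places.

0.21

With constant inspiratory flow the resistive pressure is constant at PIP − Pplat = 31 − 25 = 6.0 cmH2O, so resistive work = 6.0 × 0.355 = 2.13 L·cmH2O.
× 0.098 J/(L·cmH2O) → 0.2087 J.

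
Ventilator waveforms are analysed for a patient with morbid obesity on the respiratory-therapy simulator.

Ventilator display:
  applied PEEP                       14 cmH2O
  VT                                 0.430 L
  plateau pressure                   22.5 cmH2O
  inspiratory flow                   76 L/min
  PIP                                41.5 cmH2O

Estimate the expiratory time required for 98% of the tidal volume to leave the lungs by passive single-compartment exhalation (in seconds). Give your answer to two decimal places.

Flow: 76 L/min ÷ 60 = 1.2667 L/s.
R = (PIP − Pplat)/V̇ = (41.5 − 22.5) / 1.2667 = 19.0/1.2667 = 15.0 cmH2O·s/L.
C = Vt/(Pplat − PEEP) = 430.0 / (22.5 − 14) = 430.0/8.5 = 50.588 mL/cmH2O.
τ = R × C = 15.0 × 0.05059 L/cmH2O = 0.7589 s.
t = −τ·ln(1 − 0.98) = −0.7589·ln(0.02) = 2.969 s.

2.97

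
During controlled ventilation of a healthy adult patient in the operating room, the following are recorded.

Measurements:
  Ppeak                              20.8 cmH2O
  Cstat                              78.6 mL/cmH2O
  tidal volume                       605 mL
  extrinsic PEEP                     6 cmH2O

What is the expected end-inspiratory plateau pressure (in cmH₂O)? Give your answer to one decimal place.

13.7

Pplat = PEEP + Vt / Cstat = 6 + 605 / 78.6 = 6 + 7.697 = 13.697 cmH2O.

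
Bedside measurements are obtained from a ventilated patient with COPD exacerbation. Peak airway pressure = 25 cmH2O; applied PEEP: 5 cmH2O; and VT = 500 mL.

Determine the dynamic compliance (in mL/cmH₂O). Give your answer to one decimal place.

Dynamic compliance = Vt / (PIP − PEEP) = 500 / (25 − 5) = 500 / 20.0 = 25.0 mL/cmH2O.

25.0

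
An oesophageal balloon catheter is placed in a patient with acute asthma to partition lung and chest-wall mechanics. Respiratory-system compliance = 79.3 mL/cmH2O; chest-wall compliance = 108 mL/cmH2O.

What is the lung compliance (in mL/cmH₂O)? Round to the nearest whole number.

1/CL = 1/Crs − 1/Ccw.
1/CL = 1/79.3 − 1/108 = 0.003351.
CL = 298.42 mL/cmH2O.

298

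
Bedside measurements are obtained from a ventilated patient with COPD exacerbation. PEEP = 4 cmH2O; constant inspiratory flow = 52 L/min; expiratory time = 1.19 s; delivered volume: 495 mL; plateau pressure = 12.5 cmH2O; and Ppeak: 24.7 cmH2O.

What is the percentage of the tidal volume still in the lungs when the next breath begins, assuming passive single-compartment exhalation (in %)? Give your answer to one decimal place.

23.4

Flow: 52 L/min ÷ 60 = 0.8667 L/s.
R = (PIP − Pplat)/V̇ = (24.7 − 12.5) / 0.8667 = 12.2/0.8667 = 14.076 cmH2O·s/L.
C = Vt/(Pplat − PEEP) = 495.0 / (12.5 − 4) = 495.0/8.5 = 58.235 mL/cmH2O.
τ = R × C = 14.076 × 0.05824 L/cmH2O = 0.8198 s.
Fraction remaining at end-expiration = e^(−Te/τ) = e^(−1.19/0.8198) = 0.2342 → 23.42%.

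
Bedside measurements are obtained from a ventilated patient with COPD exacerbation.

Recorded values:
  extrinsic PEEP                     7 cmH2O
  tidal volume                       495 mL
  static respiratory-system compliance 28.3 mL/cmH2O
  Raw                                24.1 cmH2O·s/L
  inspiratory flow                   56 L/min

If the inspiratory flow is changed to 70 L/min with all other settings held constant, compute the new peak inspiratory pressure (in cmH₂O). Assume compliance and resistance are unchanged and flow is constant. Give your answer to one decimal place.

Flow: 56 L/min ÷ 60 = 0.9333 L/s.
New flow: 70 L/min ÷ 60 = 1.1667 L/s.
PIP = Vt/C + R·V̇ + PEEP (constant-flow equation of motion).
Only the resistive term changes: ΔPIP = R × ΔV̇ = 24.1 × (1.1667 − 0.9333) = 24.1 × 0.2334 = 5.625 cmH2O.
Original PIP = 495/28.3 + 24.1×0.9333 + 7 = 46.984 cmH2O; new PIP = 46.984 + (5.625) = 52.609 cmH2O.

52.6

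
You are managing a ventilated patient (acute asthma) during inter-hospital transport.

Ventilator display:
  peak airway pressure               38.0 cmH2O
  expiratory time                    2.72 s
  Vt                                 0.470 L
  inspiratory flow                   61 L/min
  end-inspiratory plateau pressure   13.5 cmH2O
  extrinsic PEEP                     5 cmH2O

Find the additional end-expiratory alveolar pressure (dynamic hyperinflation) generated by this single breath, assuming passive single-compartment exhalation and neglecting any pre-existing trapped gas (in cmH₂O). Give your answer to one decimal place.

1.1

Flow: 61 L/min ÷ 60 = 1.0167 L/s.
R = (PIP − Pplat)/V̇ = (38.0 − 13.5) / 1.0167 = 24.5/1.0167 = 24.098 cmH2O·s/L.
C = Vt/(Pplat − PEEP) = 470.0 / (13.5 − 5) = 470.0/8.5 = 55.294 mL/cmH2O.
τ = R × C = 24.098 × 0.05529 L/cmH2O = 1.332 s.
Fraction remaining = e^(−Te/τ) = e^(−2.72/1.332) = 0.1298; trapped volume = 470.0 × 0.1298 = 61.006 mL.
Additional alveolar pressure from trapping ≈ V_trapped / C = 61.006 / 55.294 = 1.103 cmH2O.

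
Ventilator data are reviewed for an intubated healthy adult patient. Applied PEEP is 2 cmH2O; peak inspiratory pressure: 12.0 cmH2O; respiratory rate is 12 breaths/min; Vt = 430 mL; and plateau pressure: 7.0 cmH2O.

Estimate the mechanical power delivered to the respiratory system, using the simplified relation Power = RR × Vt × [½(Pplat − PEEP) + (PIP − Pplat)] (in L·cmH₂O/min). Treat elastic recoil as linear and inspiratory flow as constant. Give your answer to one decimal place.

Per-breath work = Vt × [½(Pplat−PEEP) + (PIP−Pplat)] = 0.430 × [0.5×5.0 + 5.0] = 0.430 × 7.5 = 3.225 L·cmH2O.
Power = 12 × 3.225 = 38.7 L·cmH2O/min.

38.7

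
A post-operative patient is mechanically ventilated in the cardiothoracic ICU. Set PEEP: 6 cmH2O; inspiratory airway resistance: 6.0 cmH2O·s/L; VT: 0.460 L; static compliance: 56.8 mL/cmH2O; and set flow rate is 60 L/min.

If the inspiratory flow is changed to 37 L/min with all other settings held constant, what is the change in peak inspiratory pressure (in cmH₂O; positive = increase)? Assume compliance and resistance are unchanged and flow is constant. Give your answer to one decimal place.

Flow: 60 L/min ÷ 60 = 1 L/s.
New flow: 37 L/min ÷ 60 = 0.6167 L/s.
PIP = Vt/C + R·V̇ + PEEP (constant-flow equation of motion).
Only the resistive term changes: ΔPIP = R × ΔV̇ = 6.0 × (0.6167 − 1) = 6.0 × -0.3833 = -2.3 cmH2O.

-2.3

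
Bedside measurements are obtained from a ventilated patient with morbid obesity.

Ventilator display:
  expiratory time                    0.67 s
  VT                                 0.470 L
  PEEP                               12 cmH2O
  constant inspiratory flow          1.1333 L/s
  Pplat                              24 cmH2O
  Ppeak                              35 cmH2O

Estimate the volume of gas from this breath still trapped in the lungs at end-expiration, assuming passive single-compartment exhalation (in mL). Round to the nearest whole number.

R = (PIP − Pplat)/V̇ = (35 − 24) / 1.1333 = 11.0/1.1333 = 9.706 cmH2O·s/L.
C = Vt/(Pplat − PEEP) = 470.0 / (24 − 12) = 470.0/12.0 = 39.167 mL/cmH2O.
τ = R × C = 9.706 × 0.03917 L/cmH2O = 0.3802 s.
Fraction remaining = e^(−Te/τ) = e^(−0.67/0.3802) = 0.1717.
Trapped volume = 470.0 × 0.1717 = 80.699 mL.

81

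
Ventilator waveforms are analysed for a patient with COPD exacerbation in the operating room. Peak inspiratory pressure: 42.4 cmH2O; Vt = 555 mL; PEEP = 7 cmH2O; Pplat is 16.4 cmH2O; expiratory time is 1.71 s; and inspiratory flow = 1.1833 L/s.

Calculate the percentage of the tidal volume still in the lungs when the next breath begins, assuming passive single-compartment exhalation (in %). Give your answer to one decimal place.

R = (PIP − Pplat)/V̇ = (42.4 − 16.4) / 1.1833 = 26.0/1.1833 = 21.972 cmH2O·s/L.
C = Vt/(Pplat − PEEP) = 555.0 / (16.4 − 7) = 555.0/9.4 = 59.043 mL/cmH2O.
τ = R × C = 21.972 × 0.05904 L/cmH2O = 1.297 s.
Fraction remaining at end-expiration = e^(−Te/τ) = e^(−1.71/1.297) = 0.2676 → 26.76%.

26.8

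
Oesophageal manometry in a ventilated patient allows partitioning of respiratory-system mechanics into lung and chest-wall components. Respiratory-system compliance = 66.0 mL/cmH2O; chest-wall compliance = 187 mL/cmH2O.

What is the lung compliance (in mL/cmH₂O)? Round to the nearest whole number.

102

1/CL = 1/Crs − 1/Ccw.
1/CL = 1/66.0 − 1/187 = 0.009804.
CL = 102.0 mL/cmH2O.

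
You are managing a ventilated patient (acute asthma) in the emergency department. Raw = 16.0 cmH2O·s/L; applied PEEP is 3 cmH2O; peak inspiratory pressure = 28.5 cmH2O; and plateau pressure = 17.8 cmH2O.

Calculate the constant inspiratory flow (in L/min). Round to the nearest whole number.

40

flow = (PIP − Pplat) / Raw = (28.5 − 17.8) / 16.0 = 0.6688 L/s × 60 = 40.128 L/min.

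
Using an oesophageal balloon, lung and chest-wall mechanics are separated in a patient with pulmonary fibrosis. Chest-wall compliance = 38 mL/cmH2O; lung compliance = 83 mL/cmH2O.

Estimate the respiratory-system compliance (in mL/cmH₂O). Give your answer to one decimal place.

26.1

Lung and chest wall are elastances in series: 1/Crs = 1/CL + 1/Ccw.
1/Crs = 1/83 + 1/38 = 0.03836.
Crs = 26.069 mL/cmH2O.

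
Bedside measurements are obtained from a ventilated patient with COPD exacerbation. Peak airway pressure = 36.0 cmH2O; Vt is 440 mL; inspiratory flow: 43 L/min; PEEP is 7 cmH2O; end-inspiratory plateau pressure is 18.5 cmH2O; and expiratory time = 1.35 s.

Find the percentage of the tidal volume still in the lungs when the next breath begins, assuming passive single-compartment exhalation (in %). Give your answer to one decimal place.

Flow: 43 L/min ÷ 60 = 0.7167 L/s.
R = (PIP − Pplat)/V̇ = (36.0 − 18.5) / 0.7167 = 17.5/0.7167 = 24.417 cmH2O·s/L.
C = Vt/(Pplat − PEEP) = 440.0 / (18.5 − 7) = 440.0/11.5 = 38.261 mL/cmH2O.
τ = R × C = 24.417 × 0.03826 L/cmH2O = 0.9342 s.
Fraction remaining at end-expiration = e^(−Te/τ) = e^(−1.35/0.9342) = 0.2357 → 23.57%.

23.6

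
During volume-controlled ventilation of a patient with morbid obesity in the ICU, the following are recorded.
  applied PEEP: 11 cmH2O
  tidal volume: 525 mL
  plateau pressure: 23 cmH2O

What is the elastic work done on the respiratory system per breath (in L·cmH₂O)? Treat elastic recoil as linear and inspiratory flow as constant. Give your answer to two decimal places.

3.15

Elastic work ≈ ½ × (Pplat − PEEP) × Vt = 0.5 × (23 − 11) × 0.525 L = 0.5 × 12.0 × 0.525 = 3.15 L·cmH2O.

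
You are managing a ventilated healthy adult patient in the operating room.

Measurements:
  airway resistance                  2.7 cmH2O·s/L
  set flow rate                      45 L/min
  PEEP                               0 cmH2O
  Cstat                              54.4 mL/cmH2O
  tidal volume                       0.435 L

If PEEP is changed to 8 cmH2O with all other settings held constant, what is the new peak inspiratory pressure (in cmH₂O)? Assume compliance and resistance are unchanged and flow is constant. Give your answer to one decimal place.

18.0

Flow: 45 L/min ÷ 60 = 0.75 L/s.
PIP = Vt/C + R·V̇ + PEEP (constant-flow equation of motion).
Only the baseline term changes: ΔPIP = ΔPEEP = 8 − 0 = 8.0 cmH2O.
Original PIP = 435/54.4 + 2.7×0.75 + 0 = 10.021 cmH2O; new PIP = 10.021 + (8.0) = 18.021 cmH2O.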